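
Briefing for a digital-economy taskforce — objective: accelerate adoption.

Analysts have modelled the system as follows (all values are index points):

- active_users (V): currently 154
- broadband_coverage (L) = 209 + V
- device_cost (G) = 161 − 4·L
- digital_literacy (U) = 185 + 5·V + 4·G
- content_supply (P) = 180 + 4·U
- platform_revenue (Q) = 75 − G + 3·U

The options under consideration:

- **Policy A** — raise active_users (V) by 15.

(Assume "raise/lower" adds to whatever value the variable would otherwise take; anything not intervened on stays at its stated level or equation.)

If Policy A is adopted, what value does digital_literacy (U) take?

-4374

Policy A (V + 15):
  V = 154 + 15 = 169
  L = 209 + 169 = 378
  G = 161 − 4·378 = -1351
  U = 185 + 5·169 + 4·(-1351) = -4374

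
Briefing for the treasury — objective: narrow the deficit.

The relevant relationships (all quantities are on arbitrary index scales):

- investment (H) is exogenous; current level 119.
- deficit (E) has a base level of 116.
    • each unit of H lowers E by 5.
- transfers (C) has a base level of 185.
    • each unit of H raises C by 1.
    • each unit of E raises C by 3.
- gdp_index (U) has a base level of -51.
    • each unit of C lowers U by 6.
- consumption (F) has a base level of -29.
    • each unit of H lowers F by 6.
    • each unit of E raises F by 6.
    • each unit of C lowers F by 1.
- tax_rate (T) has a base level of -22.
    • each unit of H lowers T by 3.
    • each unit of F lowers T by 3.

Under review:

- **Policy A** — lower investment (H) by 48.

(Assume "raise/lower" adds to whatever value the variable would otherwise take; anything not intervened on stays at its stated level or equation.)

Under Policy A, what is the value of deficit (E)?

Policy A (H − 48):
  H = 119 − 48 = 71
  E = 116 − 5·71 = -239

-239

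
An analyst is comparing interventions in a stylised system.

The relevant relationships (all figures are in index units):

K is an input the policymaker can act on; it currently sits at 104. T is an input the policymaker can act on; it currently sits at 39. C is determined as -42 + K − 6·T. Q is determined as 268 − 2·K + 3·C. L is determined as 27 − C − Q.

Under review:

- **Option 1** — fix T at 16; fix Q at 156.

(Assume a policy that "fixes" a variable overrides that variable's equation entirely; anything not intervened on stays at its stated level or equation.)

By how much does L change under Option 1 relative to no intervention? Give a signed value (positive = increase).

-750

Baseline:
  K = 104
  T = 39
  C = -42 + 104 − 6·39 = -172
  Q = 268 − 2·104 + 3·(-172) = -456
  L = 27 − (-172) − (-456) = 655
Option 1 (T := 16, Q := 156):
  K = 104
  T = 16
  C = -42 + 104 − 6·16 = -34
  Q = 156
  L = 27 − (-34) − 156 = -95
Change in L: -95 − 655 = -750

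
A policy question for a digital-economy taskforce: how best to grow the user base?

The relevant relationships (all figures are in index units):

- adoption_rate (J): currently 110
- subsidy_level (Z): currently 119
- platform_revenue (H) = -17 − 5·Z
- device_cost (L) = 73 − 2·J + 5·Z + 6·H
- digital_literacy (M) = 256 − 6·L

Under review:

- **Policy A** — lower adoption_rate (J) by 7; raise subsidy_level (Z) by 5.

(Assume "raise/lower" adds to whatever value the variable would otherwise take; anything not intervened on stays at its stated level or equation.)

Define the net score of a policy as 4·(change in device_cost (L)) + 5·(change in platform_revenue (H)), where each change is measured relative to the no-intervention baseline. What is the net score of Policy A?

Baseline:
  J = 110
  Z = 119
  H = -17 − 5·119 = -612
  L = 73 − 2·110 + 5·119 + 6·(-612) = -3224
Policy A (J − 7, Z + 5):
  J = 110 − 7 = 103
  Z = 119 + 5 = 124
  H = -17 − 5·124 = -637
  L = 73 − 2·103 + 5·124 + 6·(-637) = -3335
ΔL = -3335 − (-3224) = -111; ΔH = -637 − (-612) = -25
Score = 4·(-111) + 5·(-25) = -569

-569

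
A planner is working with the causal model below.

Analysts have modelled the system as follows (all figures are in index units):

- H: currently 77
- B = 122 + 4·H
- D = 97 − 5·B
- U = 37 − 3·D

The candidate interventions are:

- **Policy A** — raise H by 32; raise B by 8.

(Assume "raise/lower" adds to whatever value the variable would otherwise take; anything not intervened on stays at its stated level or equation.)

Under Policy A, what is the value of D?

Policy A (H + 32, B + 8):
  H = 77 + 32 = 109
  B = 122 + 4·109 (+8 from intervention) = 566
  D = 97 − 5·566 = -2733

-2733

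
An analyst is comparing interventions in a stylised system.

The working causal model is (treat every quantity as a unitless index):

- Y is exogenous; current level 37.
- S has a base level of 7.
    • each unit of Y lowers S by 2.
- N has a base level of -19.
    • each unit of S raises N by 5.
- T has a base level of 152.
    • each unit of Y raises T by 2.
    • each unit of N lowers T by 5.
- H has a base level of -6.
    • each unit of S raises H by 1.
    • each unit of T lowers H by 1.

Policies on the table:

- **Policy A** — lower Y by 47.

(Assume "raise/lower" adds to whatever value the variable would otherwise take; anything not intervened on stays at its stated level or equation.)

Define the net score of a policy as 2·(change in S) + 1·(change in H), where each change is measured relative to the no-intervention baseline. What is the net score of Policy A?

2726

Baseline:
  Y = 37
  S = 7 − 2·37 = -67
  N = -19 + 5·(-67) = -354
  T = 152 + 2·37 − 5·(-354) = 1996
  H = -6 + (-67) − 1996 = -2069
Policy A (Y − 47):
  Y = 37 − 47 = -10
  S = 7 − 2·(-10) = 27
  N = -19 + 5·27 = 116
  T = 152 + 2·(-10) − 5·116 = -448
  H = -6 + 27 − (-448) = 469
ΔS = 27 − (-67) = 94; ΔH = 469 − (-2069) = 2538
Score = 2·94 + 1·2538 = 2726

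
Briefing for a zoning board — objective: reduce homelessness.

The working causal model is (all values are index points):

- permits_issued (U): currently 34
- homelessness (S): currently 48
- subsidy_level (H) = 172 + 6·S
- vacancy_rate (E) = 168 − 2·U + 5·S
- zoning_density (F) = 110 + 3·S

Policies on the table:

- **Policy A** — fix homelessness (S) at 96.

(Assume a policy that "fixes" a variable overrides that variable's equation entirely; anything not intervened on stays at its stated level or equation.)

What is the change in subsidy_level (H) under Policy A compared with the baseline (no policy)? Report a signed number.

288

Baseline:
  S = 48
  H = 172 + 6·48 = 460
Policy A (S := 96):
  S = 96
  H = 172 + 6·96 = 748
Change in H: 748 − 460 = 288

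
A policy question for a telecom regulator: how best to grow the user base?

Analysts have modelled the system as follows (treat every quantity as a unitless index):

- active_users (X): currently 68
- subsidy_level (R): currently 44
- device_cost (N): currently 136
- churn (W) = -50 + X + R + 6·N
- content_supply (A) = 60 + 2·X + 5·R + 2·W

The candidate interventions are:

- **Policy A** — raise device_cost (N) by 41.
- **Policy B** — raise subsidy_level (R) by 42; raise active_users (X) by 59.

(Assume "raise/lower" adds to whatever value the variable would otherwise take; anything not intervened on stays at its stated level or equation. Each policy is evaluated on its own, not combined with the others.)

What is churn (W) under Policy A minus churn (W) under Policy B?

145

Policy A (N + 41):
  X = 68
  R = 44
  N = 136 + 41 = 177
  W = -50 + 68 + 44 + 6·177 = 1124
Policy B (R + 42, X + 59):
  X = 68 + 59 = 127
  R = 44 + 42 = 86
  N = 136
  W = -50 + 127 + 86 + 6·136 = 979
W: 1124 − 979 = 145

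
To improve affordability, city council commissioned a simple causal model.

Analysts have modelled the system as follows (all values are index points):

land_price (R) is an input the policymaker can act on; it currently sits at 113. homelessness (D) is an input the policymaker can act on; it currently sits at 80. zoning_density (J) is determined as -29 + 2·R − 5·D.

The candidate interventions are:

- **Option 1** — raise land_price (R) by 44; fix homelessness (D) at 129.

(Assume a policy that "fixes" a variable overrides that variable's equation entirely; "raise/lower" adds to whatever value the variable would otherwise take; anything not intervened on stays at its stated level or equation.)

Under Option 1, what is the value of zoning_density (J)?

-360

Option 1 (R + 44, D := 129):
  R = 113 + 44 = 157
  D = 129
  J = -29 + 2·157 − 5·129 = -360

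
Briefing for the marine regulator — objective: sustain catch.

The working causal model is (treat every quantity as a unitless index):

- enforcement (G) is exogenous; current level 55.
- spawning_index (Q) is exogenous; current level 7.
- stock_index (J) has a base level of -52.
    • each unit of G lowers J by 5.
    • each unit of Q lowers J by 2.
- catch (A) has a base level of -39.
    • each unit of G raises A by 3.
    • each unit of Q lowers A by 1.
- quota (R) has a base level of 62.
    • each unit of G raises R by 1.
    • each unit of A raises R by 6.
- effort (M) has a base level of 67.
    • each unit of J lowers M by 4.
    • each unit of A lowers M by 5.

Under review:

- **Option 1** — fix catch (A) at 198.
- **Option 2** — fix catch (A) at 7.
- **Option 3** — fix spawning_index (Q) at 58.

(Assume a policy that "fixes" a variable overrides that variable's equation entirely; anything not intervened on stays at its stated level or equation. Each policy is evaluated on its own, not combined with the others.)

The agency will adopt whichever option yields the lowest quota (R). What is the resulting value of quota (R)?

Option 1 (A := 198):
  G = 55
  Q = 7
  A = 198
  R = 62 + 55 + 6·198 = 1305
Option 2 (A := 7):
  G = 55
  Q = 7
  A = 7
  R = 62 + 55 + 6·7 = 159
Option 3 (Q := 58):
  G = 55
  Q = 58
  A = -39 + 3·55 − 58 = 68
  R = 62 + 55 + 6·68 = 525
Comparing — Option 1: R=1305, Option 2: R=159, Option 3: R=525. Lowest is 159 (Option 2).

159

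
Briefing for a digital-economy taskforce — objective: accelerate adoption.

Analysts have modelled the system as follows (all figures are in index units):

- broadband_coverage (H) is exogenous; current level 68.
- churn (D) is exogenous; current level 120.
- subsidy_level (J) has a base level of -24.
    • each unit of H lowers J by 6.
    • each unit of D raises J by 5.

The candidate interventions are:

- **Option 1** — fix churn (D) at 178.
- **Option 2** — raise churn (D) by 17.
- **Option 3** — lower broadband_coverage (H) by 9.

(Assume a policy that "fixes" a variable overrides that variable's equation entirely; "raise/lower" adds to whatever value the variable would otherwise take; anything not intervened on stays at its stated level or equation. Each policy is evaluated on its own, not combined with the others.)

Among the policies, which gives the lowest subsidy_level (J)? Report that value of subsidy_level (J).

222

Option 1 (D := 178):
  H = 68
  D = 178
  J = -24 − 6·68 + 5·178 = 458
Option 2 (D + 17):
  H = 68
  D = 120 + 17 = 137
  J = -24 − 6·68 + 5·137 = 253
Option 3 (H − 9):
  H = 68 − 9 = 59
  D = 120
  J = -24 − 6·59 + 5·120 = 222
Comparing — Option 1: J=458, Option 2: J=253, Option 3: J=222. Lowest is 222 (Option 3).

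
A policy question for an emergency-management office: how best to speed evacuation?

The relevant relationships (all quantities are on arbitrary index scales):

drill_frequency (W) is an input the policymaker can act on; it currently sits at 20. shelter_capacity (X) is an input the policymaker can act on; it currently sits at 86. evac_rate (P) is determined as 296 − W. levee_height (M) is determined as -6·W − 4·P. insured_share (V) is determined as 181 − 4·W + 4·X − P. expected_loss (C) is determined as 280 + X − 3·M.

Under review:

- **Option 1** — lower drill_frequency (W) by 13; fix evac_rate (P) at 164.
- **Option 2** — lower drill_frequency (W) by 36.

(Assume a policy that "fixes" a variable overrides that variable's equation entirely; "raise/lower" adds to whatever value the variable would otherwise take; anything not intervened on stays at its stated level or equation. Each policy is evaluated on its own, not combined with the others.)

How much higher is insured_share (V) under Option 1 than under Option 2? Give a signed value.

56

Option 1 (W − 13, P := 164):
  W = 20 − 13 = 7
  X = 86
  P = 164
  V = 181 − 4·7 + 4·86 − 164 = 333
Option 2 (W − 36):
  W = 20 − 36 = -16
  X = 86
  P = 296 − (-16) = 312
  V = 181 − 4·(-16) + 4·86 − 312 = 277
V: 333 − 277 = 56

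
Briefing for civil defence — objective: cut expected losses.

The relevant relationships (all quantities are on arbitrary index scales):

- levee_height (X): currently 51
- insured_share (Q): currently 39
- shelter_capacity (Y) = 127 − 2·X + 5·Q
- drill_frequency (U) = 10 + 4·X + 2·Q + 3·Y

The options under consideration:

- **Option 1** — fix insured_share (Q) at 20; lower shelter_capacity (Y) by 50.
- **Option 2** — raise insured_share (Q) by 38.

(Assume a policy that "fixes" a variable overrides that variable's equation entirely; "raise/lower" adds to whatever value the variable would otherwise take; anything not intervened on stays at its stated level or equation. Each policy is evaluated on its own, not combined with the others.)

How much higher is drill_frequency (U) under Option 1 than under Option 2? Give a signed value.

-1119

Option 1 (Q := 20, Y − 50):
  X = 51
  Q = 20
  Y = 127 − 2·51 + 5·20 (−50 from intervention) = 75
  U = 10 + 4·51 + 2·20 + 3·75 = 479
Option 2 (Q + 38):
  X = 51
  Q = 39 + 38 = 77
  Y = 127 − 2·51 + 5·77 = 410
  U = 10 + 4·51 + 2·77 + 3·410 = 1598
U: 479 − 1598 = -1119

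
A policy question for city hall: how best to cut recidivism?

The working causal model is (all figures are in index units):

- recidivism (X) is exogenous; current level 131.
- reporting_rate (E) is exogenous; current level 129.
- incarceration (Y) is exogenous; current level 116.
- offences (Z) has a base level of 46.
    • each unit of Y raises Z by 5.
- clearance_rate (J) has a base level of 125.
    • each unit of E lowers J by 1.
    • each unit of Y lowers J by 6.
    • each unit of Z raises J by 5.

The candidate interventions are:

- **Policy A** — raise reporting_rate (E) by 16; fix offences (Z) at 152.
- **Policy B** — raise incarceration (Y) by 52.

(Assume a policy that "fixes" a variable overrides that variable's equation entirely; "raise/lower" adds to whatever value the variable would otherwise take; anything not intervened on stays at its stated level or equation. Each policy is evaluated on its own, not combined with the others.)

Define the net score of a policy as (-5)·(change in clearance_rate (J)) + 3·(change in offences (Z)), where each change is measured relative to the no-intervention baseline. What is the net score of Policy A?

10508

Baseline:
  E = 129
  Y = 116
  Z = 46 + 5·116 = 626
  J = 125 − 129 − 6·116 + 5·626 = 2430
Policy A (E + 16, Z := 152):
  E = 129 + 16 = 145
  Y = 116
  Z = 152
  J = 125 − 145 − 6·116 + 5·152 = 44
ΔJ = 44 − 2430 = -2386; ΔZ = 152 − 626 = -474
Score = (-5)·(-2386) + 3·(-474) = 10508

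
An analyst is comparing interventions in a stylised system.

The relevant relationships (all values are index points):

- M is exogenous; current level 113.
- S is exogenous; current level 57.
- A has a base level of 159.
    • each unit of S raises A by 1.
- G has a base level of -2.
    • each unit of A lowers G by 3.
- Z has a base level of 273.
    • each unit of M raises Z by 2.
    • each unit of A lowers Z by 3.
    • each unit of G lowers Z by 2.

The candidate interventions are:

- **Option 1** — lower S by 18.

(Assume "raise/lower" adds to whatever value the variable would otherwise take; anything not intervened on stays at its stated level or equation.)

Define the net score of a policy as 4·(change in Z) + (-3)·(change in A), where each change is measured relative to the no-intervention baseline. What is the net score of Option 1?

Baseline:
  M = 113
  S = 57
  A = 159 + 57 = 216
  G = -2 − 3·216 = -650
  Z = 273 + 2·113 − 3·216 − 2·(-650) = 1151
Option 1 (S − 18):
  M = 113
  S = 57 − 18 = 39
  A = 159 + 39 = 198
  G = -2 − 3·198 = -596
  Z = 273 + 2·113 − 3·198 − 2·(-596) = 1097
ΔZ = 1097 − 1151 = -54; ΔA = 198 − 216 = -18
Score = 4·(-54) + (-3)·(-18) = -162

-162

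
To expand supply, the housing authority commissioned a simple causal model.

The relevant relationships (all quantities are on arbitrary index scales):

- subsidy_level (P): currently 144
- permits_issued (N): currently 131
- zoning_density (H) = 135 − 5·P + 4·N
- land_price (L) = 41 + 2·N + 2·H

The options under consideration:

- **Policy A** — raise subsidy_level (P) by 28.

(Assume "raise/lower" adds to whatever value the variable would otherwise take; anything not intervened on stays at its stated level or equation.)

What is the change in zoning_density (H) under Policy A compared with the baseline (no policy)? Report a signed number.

Baseline:
  P = 144
  N = 131
  H = 135 − 5·144 + 4·131 = -61
Policy A (P + 28):
  P = 144 + 28 = 172
  N = 131
  H = 135 − 5·172 + 4·131 = -201
Change in H: -201 − (-61) = -140

-140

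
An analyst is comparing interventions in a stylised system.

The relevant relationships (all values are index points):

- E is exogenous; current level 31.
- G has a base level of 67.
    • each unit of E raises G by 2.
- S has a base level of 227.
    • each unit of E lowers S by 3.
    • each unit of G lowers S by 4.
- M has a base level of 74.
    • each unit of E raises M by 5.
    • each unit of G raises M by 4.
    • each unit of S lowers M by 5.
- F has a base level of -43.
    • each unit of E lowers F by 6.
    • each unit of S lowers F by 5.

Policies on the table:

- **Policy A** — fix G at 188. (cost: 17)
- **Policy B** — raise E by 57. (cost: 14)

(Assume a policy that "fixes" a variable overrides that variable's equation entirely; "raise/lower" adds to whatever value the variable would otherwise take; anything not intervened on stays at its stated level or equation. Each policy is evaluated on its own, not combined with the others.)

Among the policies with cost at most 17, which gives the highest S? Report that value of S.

Policy A (G := 188):
  E = 31
  G = 188
  S = 227 − 3·31 − 4·188 = -618
Policy B (E + 57):
  E = 31 + 57 = 88
  G = 67 + 2·88 = 243
  S = 227 − 3·88 − 4·243 = -1009
Comparing — Policy A: S=-618, Policy B: S=-1009. Highest is -618 (Policy A).

-618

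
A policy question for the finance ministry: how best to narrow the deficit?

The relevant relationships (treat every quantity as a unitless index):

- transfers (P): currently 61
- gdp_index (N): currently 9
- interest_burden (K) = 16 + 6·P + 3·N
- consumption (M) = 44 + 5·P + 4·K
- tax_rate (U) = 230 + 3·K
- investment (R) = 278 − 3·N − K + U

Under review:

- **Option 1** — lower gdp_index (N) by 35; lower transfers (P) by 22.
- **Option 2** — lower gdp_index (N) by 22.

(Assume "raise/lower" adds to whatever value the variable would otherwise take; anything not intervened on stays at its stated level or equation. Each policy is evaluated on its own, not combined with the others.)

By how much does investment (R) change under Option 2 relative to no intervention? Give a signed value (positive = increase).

-66

Baseline:
  P = 61
  N = 9
  K = 16 + 6·61 + 3·9 = 409
  U = 230 + 3·409 = 1457
  R = 278 − 3·9 − 409 + 1457 = 1299
Option 2 (N − 22):
  P = 61
  N = 9 − 22 = -13
  K = 16 + 6·61 + 3·(-13) = 343
  U = 230 + 3·343 = 1259
  R = 278 − 3·(-13) − 343 + 1259 = 1233
Change in R: 1233 − 1299 = -66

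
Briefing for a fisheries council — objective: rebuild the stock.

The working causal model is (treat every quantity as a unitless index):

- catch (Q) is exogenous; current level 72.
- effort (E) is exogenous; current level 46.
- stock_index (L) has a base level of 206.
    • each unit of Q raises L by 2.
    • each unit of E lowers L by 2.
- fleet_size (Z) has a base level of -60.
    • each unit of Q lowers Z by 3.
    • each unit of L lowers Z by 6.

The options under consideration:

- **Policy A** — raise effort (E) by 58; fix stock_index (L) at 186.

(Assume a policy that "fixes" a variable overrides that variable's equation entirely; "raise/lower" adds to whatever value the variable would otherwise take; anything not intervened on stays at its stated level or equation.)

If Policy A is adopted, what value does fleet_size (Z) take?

-1392

Policy A (E + 58, L := 186):
  Q = 72
  E = 46 + 58 = 104
  L = 186
  Z = -60 − 3·72 − 6·186 = -1392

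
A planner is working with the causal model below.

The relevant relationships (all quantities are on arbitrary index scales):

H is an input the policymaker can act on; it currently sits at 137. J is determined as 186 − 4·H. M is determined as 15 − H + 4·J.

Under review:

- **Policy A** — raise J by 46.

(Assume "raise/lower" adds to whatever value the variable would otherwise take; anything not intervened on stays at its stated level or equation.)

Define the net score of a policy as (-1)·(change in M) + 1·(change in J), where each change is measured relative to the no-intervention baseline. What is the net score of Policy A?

-138

Baseline:
  H = 137
  J = 186 − 4·137 = -362
  M = 15 − 137 + 4·(-362) = -1570
Policy A (J + 46):
  H = 137
  J = 186 − 4·137 (+46 from intervention) = -316
  M = 15 − 137 + 4·(-316) = -1386
ΔM = -1386 − (-1570) = 184; ΔJ = -316 − (-362) = 46
Score = (-1)·184 + 1·46 = -138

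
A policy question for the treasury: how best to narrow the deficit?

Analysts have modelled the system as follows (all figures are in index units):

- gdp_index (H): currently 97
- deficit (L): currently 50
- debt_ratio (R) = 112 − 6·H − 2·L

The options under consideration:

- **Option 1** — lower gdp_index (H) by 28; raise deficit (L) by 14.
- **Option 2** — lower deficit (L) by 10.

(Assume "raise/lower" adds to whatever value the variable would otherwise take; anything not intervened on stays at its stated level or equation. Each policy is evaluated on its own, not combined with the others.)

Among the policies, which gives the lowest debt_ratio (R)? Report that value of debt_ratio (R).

Option 1 (H − 28, L + 14):
  H = 97 − 28 = 69
  L = 50 + 14 = 64
  R = 112 − 6·69 − 2·64 = -430
Option 2 (L − 10):
  H = 97
  L = 50 − 10 = 40
  R = 112 − 6·97 − 2·40 = -550
Comparing — Option 1: R=-430, Option 2: R=-550. Lowest is -550 (Option 2).

-550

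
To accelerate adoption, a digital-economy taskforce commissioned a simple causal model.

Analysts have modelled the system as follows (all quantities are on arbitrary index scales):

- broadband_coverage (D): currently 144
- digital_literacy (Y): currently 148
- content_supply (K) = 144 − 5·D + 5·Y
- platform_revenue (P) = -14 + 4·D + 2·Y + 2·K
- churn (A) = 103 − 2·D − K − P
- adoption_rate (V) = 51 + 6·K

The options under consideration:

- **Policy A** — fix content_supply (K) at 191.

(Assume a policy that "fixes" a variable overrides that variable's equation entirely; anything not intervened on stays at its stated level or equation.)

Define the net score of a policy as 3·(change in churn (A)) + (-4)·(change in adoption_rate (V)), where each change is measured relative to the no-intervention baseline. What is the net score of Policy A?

-891

Baseline:
  D = 144
  Y = 148
  K = 144 − 5·144 + 5·148 = 164
  P = -14 + 4·144 + 2·148 + 2·164 = 1186
  A = 103 − 2·144 − 164 − 1186 = -1535
  V = 51 + 6·164 = 1035
Policy A (K := 191):
  D = 144
  Y = 148
  K = 191
  P = -14 + 4·144 + 2·148 + 2·191 = 1240
  A = 103 − 2·144 − 191 − 1240 = -1616
  V = 51 + 6·191 = 1197
ΔA = -1616 − (-1535) = -81; ΔV = 1197 − 1035 = 162
Score = 3·(-81) + (-4)·162 = -891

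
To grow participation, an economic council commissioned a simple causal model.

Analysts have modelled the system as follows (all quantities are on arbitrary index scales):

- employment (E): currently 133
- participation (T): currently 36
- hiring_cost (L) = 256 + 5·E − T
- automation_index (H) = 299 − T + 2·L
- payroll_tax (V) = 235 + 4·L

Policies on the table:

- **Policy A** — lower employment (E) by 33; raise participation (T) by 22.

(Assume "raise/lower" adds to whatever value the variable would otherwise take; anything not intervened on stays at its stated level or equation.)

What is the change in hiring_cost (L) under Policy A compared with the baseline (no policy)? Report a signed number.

Baseline:
  E = 133
  T = 36
  L = 256 + 5·133 − 36 = 885
Policy A (E − 33, T + 22):
  E = 133 − 33 = 100
  T = 36 + 22 = 58
  L = 256 + 5·100 − 58 = 698
Change in L: 698 − 885 = -187

-187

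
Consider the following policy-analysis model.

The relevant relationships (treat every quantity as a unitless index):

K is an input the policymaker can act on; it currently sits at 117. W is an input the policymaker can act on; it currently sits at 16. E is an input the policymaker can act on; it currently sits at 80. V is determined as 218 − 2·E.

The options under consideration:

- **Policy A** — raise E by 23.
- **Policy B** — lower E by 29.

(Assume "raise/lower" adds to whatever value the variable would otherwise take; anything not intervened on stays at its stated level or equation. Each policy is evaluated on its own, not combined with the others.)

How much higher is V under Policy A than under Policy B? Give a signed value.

Policy A (E + 23):
  E = 80 + 23 = 103
  V = 218 − 2·103 = 12
Policy B (E − 29):
  E = 80 − 29 = 51
  V = 218 − 2·51 = 116
V: 12 − 116 = -104

-104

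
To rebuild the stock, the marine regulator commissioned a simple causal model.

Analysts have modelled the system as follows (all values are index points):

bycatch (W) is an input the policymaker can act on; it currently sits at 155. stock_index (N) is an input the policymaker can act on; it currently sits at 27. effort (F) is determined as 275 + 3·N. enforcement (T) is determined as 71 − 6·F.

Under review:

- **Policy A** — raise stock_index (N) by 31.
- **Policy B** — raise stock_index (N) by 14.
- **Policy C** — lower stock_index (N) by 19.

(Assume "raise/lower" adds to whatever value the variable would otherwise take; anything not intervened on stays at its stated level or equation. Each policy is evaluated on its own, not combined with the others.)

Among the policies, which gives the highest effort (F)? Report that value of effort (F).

Policy A (N + 31):
  N = 27 + 31 = 58
  F = 275 + 3·58 = 449
Policy B (N + 14):
  N = 27 + 14 = 41
  F = 275 + 3·41 = 398
Policy C (N − 19):
  N = 27 − 19 = 8
  F = 275 + 3·8 = 299
Comparing — Policy A: F=449, Policy B: F=398, Policy C: F=299. Highest is 449 (Policy A).

449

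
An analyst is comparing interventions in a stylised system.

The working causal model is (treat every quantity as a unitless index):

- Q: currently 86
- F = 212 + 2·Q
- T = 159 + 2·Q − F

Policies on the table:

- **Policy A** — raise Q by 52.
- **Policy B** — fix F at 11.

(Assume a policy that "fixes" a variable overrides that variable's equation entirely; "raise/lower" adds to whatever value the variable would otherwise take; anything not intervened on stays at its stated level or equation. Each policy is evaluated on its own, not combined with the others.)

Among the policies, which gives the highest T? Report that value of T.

320

Policy A (Q + 52):
  Q = 86 + 52 = 138
  F = 212 + 2·138 = 488
  T = 159 + 2·138 − 488 = -53
Policy B (F := 11):
  Q = 86
  F = 11
  T = 159 + 2·86 − 11 = 320
Comparing — Policy A: T=-53, Policy B: T=320. Highest is 320 (Policy B).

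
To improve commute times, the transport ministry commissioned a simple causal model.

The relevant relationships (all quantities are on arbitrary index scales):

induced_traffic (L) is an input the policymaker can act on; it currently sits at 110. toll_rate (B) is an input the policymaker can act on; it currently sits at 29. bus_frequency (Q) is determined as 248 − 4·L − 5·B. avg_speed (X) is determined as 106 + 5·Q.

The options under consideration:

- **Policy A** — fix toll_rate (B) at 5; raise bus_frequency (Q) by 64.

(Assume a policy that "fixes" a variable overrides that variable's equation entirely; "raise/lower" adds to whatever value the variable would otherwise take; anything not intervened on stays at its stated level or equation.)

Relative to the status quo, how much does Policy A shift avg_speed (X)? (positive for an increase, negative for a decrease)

920

Baseline:
  L = 110
  B = 29
  Q = 248 − 4·110 − 5·29 = -337
  X = 106 + 5·(-337) = -1579
Policy A (B := 5, Q + 64):
  L = 110
  B = 5
  Q = 248 − 4·110 − 5·5 (+64 from intervention) = -153
  X = 106 + 5·(-153) = -659
Change in X: -659 − (-1579) = 920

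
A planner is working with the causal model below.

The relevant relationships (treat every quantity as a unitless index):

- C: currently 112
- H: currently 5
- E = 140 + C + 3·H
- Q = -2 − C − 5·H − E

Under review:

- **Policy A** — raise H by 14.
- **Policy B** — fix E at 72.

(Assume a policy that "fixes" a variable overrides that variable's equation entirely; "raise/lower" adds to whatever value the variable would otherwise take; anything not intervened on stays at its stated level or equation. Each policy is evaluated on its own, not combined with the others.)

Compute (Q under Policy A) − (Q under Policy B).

-307

Policy A (H + 14):
  C = 112
  H = 5 + 14 = 19
  E = 140 + 112 + 3·19 = 309
  Q = -2 − 112 − 5·19 − 309 = -518
Policy B (E := 72):
  C = 112
  H = 5
  E = 72
  Q = -2 − 112 − 5·5 − 72 = -211
Q: -518 − (-211) = -307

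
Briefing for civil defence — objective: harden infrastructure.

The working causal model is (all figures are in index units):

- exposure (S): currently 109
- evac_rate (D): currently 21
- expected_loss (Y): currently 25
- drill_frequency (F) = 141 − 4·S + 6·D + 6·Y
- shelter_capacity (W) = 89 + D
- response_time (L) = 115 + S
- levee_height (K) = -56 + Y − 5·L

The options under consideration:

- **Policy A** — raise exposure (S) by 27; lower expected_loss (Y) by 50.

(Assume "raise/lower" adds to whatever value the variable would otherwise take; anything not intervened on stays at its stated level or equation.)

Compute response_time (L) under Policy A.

251

Policy A (S + 27, Y − 50):
  S = 109 + 27 = 136
  L = 115 + 136 = 251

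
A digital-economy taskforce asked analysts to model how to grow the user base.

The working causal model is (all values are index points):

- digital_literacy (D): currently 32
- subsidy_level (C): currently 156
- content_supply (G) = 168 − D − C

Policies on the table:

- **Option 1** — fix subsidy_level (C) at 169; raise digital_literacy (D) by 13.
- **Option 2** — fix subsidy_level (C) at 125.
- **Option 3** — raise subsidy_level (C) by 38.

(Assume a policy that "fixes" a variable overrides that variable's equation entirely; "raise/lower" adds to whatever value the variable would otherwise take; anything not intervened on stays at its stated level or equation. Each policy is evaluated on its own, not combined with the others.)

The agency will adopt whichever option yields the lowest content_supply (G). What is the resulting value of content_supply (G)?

-58

Option 1 (C := 169, D + 13):
  D = 32 + 13 = 45
  C = 169
  G = 168 − 45 − 169 = -46
Option 2 (C := 125):
  D = 32
  C = 125
  G = 168 − 32 − 125 = 11
Option 3 (C + 38):
  D = 32
  C = 156 + 38 = 194
  G = 168 − 32 − 194 = -58
Comparing — Option 1: G=-46, Option 2: G=11, Option 3: G=-58. Lowest is -58 (Option 3).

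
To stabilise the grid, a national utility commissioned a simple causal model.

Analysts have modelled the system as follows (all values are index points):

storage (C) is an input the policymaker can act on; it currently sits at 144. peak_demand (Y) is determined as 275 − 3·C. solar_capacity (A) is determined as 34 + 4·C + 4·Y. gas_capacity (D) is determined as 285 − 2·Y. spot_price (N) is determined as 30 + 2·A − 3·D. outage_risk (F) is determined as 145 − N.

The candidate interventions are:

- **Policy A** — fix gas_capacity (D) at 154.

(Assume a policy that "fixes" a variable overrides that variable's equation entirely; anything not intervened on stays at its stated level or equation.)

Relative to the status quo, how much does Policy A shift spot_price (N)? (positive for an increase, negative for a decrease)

1335

Baseline:
  C = 144
  Y = 275 − 3·144 = -157
  A = 34 + 4·144 + 4·(-157) = -18
  D = 285 − 2·(-157) = 599
  N = 30 + 2·(-18) − 3·599 = -1803
Policy A (D := 154):
  C = 144
  Y = 275 − 3·144 = -157
  A = 34 + 4·144 + 4·(-157) = -18
  D = 154
  N = 30 + 2·(-18) − 3·154 = -468
Change in N: -468 − (-1803) = 1335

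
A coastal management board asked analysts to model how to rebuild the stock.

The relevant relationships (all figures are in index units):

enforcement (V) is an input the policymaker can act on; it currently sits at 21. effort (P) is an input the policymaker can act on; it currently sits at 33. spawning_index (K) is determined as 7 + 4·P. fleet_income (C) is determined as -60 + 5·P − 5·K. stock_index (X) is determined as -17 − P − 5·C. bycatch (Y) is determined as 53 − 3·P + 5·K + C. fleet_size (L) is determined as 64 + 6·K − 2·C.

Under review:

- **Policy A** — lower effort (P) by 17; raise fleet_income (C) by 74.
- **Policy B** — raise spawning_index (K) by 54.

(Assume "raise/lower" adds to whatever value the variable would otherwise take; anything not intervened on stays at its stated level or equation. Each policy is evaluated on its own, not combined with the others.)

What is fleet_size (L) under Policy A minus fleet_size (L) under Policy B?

-1930

Policy A (P − 17, C + 74):
  P = 33 − 17 = 16
  K = 7 + 4·16 = 71
  C = -60 + 5·16 − 5·71 (+74 from intervention) = -261
  L = 64 + 6·71 − 2·(-261) = 1012
Policy B (K + 54):
  P = 33
  K = 7 + 4·33 (+54 from intervention) = 193
  C = -60 + 5·33 − 5·193 = -860
  L = 64 + 6·193 − 2·(-860) = 2942
L: 1012 − 2942 = -1930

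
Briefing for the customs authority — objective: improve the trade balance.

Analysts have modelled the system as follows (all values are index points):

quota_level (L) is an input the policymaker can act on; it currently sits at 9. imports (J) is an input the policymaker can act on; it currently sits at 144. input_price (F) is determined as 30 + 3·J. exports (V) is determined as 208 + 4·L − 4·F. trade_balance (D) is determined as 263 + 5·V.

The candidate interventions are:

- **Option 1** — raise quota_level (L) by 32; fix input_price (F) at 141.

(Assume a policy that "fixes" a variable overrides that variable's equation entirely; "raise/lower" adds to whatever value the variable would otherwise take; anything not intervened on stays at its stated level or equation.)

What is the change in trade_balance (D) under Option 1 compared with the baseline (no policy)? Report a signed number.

Baseline:
  L = 9
  J = 144
  F = 30 + 3·144 = 462
  V = 208 + 4·9 − 4·462 = -1604
  D = 263 + 5·(-1604) = -7757
Option 1 (L + 32, F := 141):
  L = 9 + 32 = 41
  J = 144
  F = 141
  V = 208 + 4·41 − 4·141 = -192
  D = 263 + 5·(-192) = -697
Change in D: -697 − (-7757) = 7060

7060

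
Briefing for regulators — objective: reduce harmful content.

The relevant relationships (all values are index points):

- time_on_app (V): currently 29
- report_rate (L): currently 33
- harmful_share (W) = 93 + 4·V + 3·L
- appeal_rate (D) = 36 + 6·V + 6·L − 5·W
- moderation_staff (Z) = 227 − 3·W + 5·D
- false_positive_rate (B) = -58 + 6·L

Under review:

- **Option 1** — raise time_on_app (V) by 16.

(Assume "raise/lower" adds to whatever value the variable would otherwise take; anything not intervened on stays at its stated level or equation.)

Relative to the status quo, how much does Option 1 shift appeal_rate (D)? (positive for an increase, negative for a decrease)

Baseline:
  V = 29
  L = 33
  W = 93 + 4·29 + 3·33 = 308
  D = 36 + 6·29 + 6·33 − 5·308 = -1132
Option 1 (V + 16):
  V = 29 + 16 = 45
  L = 33
  W = 93 + 4·45 + 3·33 = 372
  D = 36 + 6·45 + 6·33 − 5·372 = -1356
Change in D: -1356 − (-1132) = -224

-224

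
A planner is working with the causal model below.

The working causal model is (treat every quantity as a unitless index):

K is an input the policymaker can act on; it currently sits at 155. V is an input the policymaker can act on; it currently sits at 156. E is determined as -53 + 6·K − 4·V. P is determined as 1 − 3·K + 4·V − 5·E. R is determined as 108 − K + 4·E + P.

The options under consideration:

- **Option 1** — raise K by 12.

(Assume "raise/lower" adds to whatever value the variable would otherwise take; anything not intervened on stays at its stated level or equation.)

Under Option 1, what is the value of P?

Option 1 (K + 12):
  K = 155 + 12 = 167
  V = 156
  E = -53 + 6·167 − 4·156 = 325
  P = 1 − 3·167 + 4·156 − 5·325 = -1501

-1501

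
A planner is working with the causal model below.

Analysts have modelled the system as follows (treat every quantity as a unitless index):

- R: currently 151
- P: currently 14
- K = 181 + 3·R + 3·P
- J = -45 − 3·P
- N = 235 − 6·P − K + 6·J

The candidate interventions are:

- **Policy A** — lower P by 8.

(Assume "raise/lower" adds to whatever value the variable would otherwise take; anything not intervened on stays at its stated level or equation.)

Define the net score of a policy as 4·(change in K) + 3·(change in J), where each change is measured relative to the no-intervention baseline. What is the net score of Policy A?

-24

Baseline:
  R = 151
  P = 14
  K = 181 + 3·151 + 3·14 = 676
  J = -45 − 3·14 = -87
Policy A (P − 8):
  R = 151
  P = 14 − 8 = 6
  K = 181 + 3·151 + 3·6 = 652
  J = -45 − 3·6 = -63
ΔK = 652 − 676 = -24; ΔJ = -63 − (-87) = 24
Score = 4·(-24) + 3·24 = -24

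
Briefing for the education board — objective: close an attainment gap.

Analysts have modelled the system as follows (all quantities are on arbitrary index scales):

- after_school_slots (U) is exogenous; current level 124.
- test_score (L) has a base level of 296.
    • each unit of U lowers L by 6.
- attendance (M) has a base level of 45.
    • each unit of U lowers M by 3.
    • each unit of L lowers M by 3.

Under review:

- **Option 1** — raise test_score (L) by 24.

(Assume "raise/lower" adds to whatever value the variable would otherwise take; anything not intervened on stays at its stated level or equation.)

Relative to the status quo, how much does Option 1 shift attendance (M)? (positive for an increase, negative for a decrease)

Baseline:
  U = 124
  L = 296 − 6·124 = -448
  M = 45 − 3·124 − 3·(-448) = 1017
Option 1 (L + 24):
  U = 124
  L = 296 − 6·124 (+24 from intervention) = -424
  M = 45 − 3·124 − 3·(-424) = 945
Change in M: 945 − 1017 = -72

-72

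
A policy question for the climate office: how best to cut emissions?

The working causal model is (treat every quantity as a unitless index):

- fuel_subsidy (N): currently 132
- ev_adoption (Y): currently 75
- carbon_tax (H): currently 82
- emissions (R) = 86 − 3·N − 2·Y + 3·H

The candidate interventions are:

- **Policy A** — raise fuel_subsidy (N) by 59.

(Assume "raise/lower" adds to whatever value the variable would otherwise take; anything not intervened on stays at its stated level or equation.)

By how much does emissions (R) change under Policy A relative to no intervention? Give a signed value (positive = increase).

-177

Baseline:
  N = 132
  Y = 75
  H = 82
  R = 86 − 3·132 − 2·75 + 3·82 = -214
Policy A (N + 59):
  N = 132 + 59 = 191
  Y = 75
  H = 82
  R = 86 − 3·191 − 2·75 + 3·82 = -391
Change in R: -391 − (-214) = -177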